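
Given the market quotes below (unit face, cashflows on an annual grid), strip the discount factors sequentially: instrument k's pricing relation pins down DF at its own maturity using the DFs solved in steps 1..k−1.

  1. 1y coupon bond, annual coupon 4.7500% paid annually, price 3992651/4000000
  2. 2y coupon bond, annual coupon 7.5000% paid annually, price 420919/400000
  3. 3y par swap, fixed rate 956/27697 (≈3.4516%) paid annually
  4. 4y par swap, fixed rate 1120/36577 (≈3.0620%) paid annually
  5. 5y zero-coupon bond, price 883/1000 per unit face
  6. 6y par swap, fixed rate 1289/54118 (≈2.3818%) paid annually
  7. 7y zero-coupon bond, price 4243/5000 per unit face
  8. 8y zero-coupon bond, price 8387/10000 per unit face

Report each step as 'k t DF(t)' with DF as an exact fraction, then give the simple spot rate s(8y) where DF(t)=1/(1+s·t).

step 1 [1y] bond c/1=19/400: DF=(3992651/4000000 − 19/400·(0))/(1+19/400) = 9529/10000 ≈ 0.952900
step 2 [2y] bond c/1=3/40: DF=(420919/400000 − 3/40·(0.952900))/(1+3/40) = 2281/2500 ≈ 0.912400
step 3 [3y] swap r/1=956/27697: DF=(1 − 956/27697·(0.952900+0.912400))/(1+956/27697) = 2261/2500 ≈ 0.904400
step 4 [4y] swap r/1=1120/36577: DF=(1 − 1120/36577·(0.952900+0.912400+0.904400))/(1+1120/36577) = 111/125 ≈ 0.888000
step 5 [5y] zero: DF = P = 883/1000 ≈ 0.883000
step 6 [6y] swap r/1=1289/54118: DF=(1 − 1289/54118·(0.952900+0.912400+0.904400+0.888000+0.883000))/(1+1289/54118) = 8711/10000 ≈ 0.871100
step 7 [7y] zero: DF = P = 4243/5000 ≈ 0.848600
step 8 [8y] zero: DF = P = 8387/10000 ≈ 0.838700

1 1 9529/10000
2 2 2281/2500
3 3 2261/2500
4 4 111/125
5 5 883/1000
6 6 8711/10000
7 7 4243/5000
8 8 8387/10000
s(8y) = (1/(8387/10000) − 1)/(8) = 1613/67096 ≈ 2.4040%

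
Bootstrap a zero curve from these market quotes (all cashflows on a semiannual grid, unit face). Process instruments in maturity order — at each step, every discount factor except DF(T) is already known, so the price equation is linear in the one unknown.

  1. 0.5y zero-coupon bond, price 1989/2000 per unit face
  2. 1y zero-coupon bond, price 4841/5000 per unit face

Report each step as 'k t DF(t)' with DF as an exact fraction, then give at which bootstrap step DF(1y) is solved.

1 1/2 1989/2000
2 1 4841/5000
DF(1y) is solved at step 2

step 1 [0.5y] zero: DF = P = 1989/2000 ≈ 0.994500
step 2 [1y] zero: DF = P = 4841/5000 ≈ 0.968200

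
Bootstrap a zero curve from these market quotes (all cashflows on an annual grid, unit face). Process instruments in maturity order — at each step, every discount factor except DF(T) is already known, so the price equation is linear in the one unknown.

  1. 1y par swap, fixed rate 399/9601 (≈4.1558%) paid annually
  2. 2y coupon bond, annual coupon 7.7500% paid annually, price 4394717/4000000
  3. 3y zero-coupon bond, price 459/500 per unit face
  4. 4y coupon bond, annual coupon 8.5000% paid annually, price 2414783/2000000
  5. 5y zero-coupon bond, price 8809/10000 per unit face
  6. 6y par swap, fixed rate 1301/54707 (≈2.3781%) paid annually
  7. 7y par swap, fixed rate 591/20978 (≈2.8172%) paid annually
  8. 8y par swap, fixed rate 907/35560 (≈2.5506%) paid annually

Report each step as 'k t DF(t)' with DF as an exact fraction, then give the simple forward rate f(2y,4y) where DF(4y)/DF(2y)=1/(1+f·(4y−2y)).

step 1 [1y] swap r/1=399/9601: DF=(1 − 399/9601·(0))/(1+399/9601) = 9601/10000 ≈ 0.960100
step 2 [2y] bond c/1=31/400: DF=(4394717/4000000 − 31/400·(0.960100))/(1+31/400) = 4753/5000 ≈ 0.950600
step 3 [3y] zero: DF = P = 459/500 ≈ 0.918000
step 4 [4y] bond c/1=17/200: DF=(2414783/2000000 − 17/200·(0.960100+0.950600+0.918000))/(1+17/200) = 557/625 ≈ 0.891200
step 5 [5y] zero: DF = P = 8809/10000 ≈ 0.880900
step 6 [6y] swap r/1=1301/54707: DF=(1 − 1301/54707·(0.960100+0.950600+0.918000+0.891200+0.880900))/(1+1301/54707) = 8699/10000 ≈ 0.869900
step 7 [7y] swap r/1=591/20978: DF=(1 − 591/20978·(0.960100+0.950600+0.918000+0.891200+0.880900+0.869900))/(1+591/20978) = 8227/10000 ≈ 0.822700
step 8 [8y] swap r/1=907/35560: DF=(1 − 907/35560·(0.960100+0.950600+0.918000+0.891200+0.880900+0.869900+0.822700))/(1+907/35560) = 4093/5000 ≈ 0.818600

1 1 9601/10000
2 2 4753/5000
3 3 459/500
4 4 557/625
5 5 8809/10000
6 6 8699/10000
7 7 8227/10000
8 8 4093/5000
f(2y,4y) = ((4753/5000)/(557/625) − 1)/(2) = 297/8912 ≈ 3.3326%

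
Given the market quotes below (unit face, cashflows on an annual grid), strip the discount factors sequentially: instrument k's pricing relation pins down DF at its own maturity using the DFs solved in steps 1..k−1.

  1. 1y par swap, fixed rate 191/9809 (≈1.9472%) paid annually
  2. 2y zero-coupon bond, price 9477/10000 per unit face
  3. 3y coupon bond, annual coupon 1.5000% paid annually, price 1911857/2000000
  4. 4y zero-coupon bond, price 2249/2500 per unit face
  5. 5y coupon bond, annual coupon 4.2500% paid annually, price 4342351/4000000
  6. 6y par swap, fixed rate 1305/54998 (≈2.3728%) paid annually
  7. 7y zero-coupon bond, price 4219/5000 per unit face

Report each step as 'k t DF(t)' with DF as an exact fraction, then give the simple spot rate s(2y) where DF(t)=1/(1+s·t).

1 1 9809/10000
2 2 9477/10000
3 3 9133/10000
4 4 2249/2500
5 5 1111/1250
6 6 1739/2000
7 7 4219/5000
s(2y) = (1/(9477/10000) − 1)/(2) = 523/18954 ≈ 2.7593%

step 1 [1y] swap r/1=191/9809: DF=(1 − 191/9809·(0))/(1+191/9809) = 9809/10000 ≈ 0.980900
step 2 [2y] zero: DF = P = 9477/10000 ≈ 0.947700
step 3 [3y] bond c/1=3/200: DF=(1911857/2000000 − 3/200·(0.980900+0.947700))/(1+3/200) = 9133/10000 ≈ 0.913300
step 4 [4y] zero: DF = P = 2249/2500 ≈ 0.899600
step 5 [5y] bond c/1=17/400: DF=(4342351/4000000 − 17/400·(0.980900+0.947700+0.913300+0.899600))/(1+17/400) = 1111/1250 ≈ 0.888800
step 6 [6y] swap r/1=1305/54998: DF=(1 − 1305/54998·(0.980900+0.947700+0.913300+0.899600+0.888800))/(1+1305/54998) = 1739/2000 ≈ 0.869500
step 7 [7y] zero: DF = P = 4219/5000 ≈ 0.843800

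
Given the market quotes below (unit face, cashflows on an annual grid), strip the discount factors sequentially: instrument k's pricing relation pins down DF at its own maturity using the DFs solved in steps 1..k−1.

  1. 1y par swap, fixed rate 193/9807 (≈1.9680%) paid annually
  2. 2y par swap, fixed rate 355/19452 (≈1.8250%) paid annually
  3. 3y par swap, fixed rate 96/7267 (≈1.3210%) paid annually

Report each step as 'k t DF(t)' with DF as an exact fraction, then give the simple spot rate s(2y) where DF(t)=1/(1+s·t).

1 1 9807/10000
2 2 1929/2000
3 3 601/625
s(2y) = (1/(1929/2000) − 1)/(2) = 71/3858 ≈ 1.8403%

step 1 [1y] swap r/1=193/9807: DF=(1 − 193/9807·(0))/(1+193/9807) = 9807/10000 ≈ 0.980700
step 2 [2y] swap r/1=355/19452: DF=(1 − 355/19452·(0.980700))/(1+355/19452) = 1929/2000 ≈ 0.964500
step 3 [3y] swap r/1=96/7267: DF=(1 − 96/7267·(0.980700+0.964500))/(1+96/7267) = 601/625 ≈ 0.961600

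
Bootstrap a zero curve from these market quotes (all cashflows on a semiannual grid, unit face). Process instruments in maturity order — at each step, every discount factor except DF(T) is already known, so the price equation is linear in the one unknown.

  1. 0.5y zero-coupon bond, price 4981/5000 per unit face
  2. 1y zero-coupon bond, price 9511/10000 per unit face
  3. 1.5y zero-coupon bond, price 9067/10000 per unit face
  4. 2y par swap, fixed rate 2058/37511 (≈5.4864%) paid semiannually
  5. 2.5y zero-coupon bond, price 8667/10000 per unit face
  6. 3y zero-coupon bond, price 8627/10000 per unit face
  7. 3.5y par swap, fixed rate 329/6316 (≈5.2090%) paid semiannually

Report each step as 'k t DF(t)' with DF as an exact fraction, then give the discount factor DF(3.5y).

step 1 [0.5y] zero: DF = P = 4981/5000 ≈ 0.996200
step 2 [1y] zero: DF = P = 9511/10000 ≈ 0.951100
step 3 [1.5y] zero: DF = P = 9067/10000 ≈ 0.906700
step 4 [2y] swap r/2=1029/37511: DF=(1 − 1029/37511·(0.996200+0.951100+0.906700))/(1+1029/37511) = 8971/10000 ≈ 0.897100
step 5 [2.5y] zero: DF = P = 8667/10000 ≈ 0.866700
step 6 [3y] zero: DF = P = 8627/10000 ≈ 0.862700
step 7 [3.5y] swap r/2=329/12632: DF=(1 − 329/12632·(0.996200+0.951100+0.906700+0.897100+0.866700+0.862700))/(1+329/12632) = 1671/2000 ≈ 0.835500

1 1/2 4981/5000
2 1 9511/10000
3 3/2 9067/10000
4 2 8971/10000
5 5/2 8667/10000
6 3 8627/10000
7 7/2 1671/2000
DF(3.5y) = 1671/2000 ≈ 0.835500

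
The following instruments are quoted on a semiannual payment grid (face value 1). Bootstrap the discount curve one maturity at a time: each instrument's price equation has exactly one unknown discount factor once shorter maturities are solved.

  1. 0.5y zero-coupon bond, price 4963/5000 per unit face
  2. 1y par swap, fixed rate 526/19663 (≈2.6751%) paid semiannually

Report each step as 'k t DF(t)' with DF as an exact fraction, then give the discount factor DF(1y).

step 1 [0.5y] zero: DF = P = 4963/5000 ≈ 0.992600
step 2 [1y] swap r/2=263/19663: DF=(1 − 263/19663·(0.992600))/(1+263/19663) = 9737/10000 ≈ 0.973700

1 1/2 4963/5000
2 1 9737/10000
DF(1y) = 9737/10000 ≈ 0.973700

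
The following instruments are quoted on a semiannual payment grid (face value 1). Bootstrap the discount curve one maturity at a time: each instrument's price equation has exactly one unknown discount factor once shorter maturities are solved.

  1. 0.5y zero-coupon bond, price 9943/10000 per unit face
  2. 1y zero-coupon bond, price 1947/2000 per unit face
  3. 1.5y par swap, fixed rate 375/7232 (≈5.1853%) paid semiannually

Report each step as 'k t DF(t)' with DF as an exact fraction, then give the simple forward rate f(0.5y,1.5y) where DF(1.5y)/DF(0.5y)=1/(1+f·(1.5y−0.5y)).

step 1 [0.5y] zero: DF = P = 9943/10000 ≈ 0.994300
step 2 [1y] zero: DF = P = 1947/2000 ≈ 0.973500
step 3 [1.5y] swap r/2=375/14464: DF=(1 − 375/14464·(0.994300+0.973500))/(1+375/14464) = 37/40 ≈ 0.925000

1 1/2 9943/10000
2 1 1947/2000
3 3/2 37/40
f(0.5y,1.5y) = ((9943/10000)/(37/40) − 1)/(1) = 693/9250 ≈ 7.4919%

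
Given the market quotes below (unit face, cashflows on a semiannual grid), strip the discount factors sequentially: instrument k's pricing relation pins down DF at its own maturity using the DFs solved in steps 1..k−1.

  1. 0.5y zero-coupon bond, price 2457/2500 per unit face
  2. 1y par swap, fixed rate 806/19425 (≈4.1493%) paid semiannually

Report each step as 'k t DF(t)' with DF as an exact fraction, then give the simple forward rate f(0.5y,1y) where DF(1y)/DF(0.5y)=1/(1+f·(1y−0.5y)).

step 1 [0.5y] zero: DF = P = 2457/2500 ≈ 0.982800
step 2 [1y] swap r/2=403/19425: DF=(1 − 403/19425·(0.982800))/(1+403/19425) = 9597/10000 ≈ 0.959700

1 1/2 2457/2500
2 1 9597/10000
f(0.5y,1y) = ((2457/2500)/(9597/10000) − 1)/(1/2) = 22/457 ≈ 4.8140%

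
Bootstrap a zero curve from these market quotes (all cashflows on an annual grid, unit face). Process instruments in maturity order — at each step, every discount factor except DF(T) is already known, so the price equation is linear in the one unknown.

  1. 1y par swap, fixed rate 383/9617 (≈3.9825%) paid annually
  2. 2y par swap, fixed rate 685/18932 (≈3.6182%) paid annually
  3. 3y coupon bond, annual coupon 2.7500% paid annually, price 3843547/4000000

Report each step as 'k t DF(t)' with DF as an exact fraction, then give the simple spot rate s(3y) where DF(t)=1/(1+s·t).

1 1 9617/10000
2 2 1863/2000
3 3 1769/2000
s(3y) = (1/(1769/2000) − 1)/(3) = 77/1769 ≈ 4.3527%

step 1 [1y] swap r/1=383/9617: DF=(1 − 383/9617·(0))/(1+383/9617) = 9617/10000 ≈ 0.961700
step 2 [2y] swap r/1=685/18932: DF=(1 − 685/18932·(0.961700))/(1+685/18932) = 1863/2000 ≈ 0.931500
step 3 [3y] bond c/1=11/400: DF=(3843547/4000000 − 11/400·(0.961700+0.931500))/(1+11/400) = 1769/2000 ≈ 0.884500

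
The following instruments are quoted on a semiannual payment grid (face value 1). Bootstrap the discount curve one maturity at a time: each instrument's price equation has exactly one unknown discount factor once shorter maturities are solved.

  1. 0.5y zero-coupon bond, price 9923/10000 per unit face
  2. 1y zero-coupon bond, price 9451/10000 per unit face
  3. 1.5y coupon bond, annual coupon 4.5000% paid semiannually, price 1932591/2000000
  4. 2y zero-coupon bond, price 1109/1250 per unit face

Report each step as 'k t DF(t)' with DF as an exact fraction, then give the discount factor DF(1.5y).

step 1 [0.5y] zero: DF = P = 9923/10000 ≈ 0.992300
step 2 [1y] zero: DF = P = 9451/10000 ≈ 0.945100
step 3 [1.5y] bond c/2=9/400: DF=(1932591/2000000 − 9/400·(0.992300+0.945100))/(1+9/400) = 564/625 ≈ 0.902400
step 4 [2y] zero: DF = P = 1109/1250 ≈ 0.887200

1 1/2 9923/10000
2 1 9451/10000
3 3/2 564/625
4 2 1109/1250
DF(1.5y) = 564/625 ≈ 0.902400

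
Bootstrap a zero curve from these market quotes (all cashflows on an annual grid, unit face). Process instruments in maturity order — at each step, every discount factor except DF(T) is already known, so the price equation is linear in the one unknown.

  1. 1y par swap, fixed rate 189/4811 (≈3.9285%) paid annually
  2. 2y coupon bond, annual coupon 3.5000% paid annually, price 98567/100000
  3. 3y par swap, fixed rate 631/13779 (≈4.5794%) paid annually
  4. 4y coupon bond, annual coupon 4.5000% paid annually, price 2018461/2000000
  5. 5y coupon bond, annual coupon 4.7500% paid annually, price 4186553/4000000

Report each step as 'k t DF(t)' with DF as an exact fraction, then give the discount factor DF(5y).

step 1 [1y] swap r/1=189/4811: DF=(1 − 189/4811·(0))/(1+189/4811) = 4811/5000 ≈ 0.962200
step 2 [2y] bond c/1=7/200: DF=(98567/100000 − 7/200·(0.962200))/(1+7/200) = 4599/5000 ≈ 0.919800
step 3 [3y] swap r/1=631/13779: DF=(1 − 631/13779·(0.962200+0.919800))/(1+631/13779) = 4369/5000 ≈ 0.873800
step 4 [4y] bond c/1=9/200: DF=(2018461/2000000 − 9/200·(0.962200+0.919800+0.873800))/(1+9/200) = 8471/10000 ≈ 0.847100
step 5 [5y] bond c/1=19/400: DF=(4186553/4000000 − 19/400·(0.962200+0.919800+0.873800+0.847100))/(1+19/400) = 4179/5000 ≈ 0.835800

1 1 4811/5000
2 2 4599/5000
3 3 4369/5000
4 4 8471/10000
5 5 4179/5000
DF(5y) = 4179/5000 ≈ 0.835800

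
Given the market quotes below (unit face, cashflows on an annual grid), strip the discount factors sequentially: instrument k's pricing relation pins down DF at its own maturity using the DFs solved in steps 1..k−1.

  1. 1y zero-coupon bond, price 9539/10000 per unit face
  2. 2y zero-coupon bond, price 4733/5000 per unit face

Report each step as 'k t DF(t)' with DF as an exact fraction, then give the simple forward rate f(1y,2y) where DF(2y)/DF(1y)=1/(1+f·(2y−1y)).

step 1 [1y] zero: DF = P = 9539/10000 ≈ 0.953900
step 2 [2y] zero: DF = P = 4733/5000 ≈ 0.946600

1 1 9539/10000
2 2 4733/5000
f(1y,2y) = ((9539/10000)/(4733/5000) − 1)/(1) = 73/9466 ≈ 0.7712%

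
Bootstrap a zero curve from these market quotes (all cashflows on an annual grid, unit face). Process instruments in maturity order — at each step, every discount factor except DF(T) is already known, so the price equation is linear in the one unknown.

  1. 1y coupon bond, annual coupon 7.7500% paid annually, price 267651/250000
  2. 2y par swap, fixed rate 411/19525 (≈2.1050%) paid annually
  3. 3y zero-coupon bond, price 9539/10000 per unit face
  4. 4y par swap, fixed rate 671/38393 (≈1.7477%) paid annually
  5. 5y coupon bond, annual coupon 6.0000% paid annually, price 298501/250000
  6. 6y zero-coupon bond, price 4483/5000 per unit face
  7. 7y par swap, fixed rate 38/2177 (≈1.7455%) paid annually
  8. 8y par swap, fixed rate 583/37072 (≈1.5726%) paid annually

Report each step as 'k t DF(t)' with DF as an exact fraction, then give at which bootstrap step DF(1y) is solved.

1 1 621/625
2 2 9589/10000
3 3 9539/10000
4 4 9329/10000
5 5 9091/10000
6 6 4483/5000
7 7 443/500
8 8 4417/5000
DF(1y) is solved at step 1

step 1 [1y] bond c/1=31/400: DF=(267651/250000 − 31/400·(0))/(1+31/400) = 621/625 ≈ 0.993600
step 2 [2y] swap r/1=411/19525: DF=(1 − 411/19525·(0.993600))/(1+411/19525) = 9589/10000 ≈ 0.958900
step 3 [3y] zero: DF = P = 9539/10000 ≈ 0.953900
step 4 [4y] swap r/1=671/38393: DF=(1 − 671/38393·(0.993600+0.958900+0.953900))/(1+671/38393) = 9329/10000 ≈ 0.932900
step 5 [5y] bond c/1=3/50: DF=(298501/250000 − 3/50·(0.993600+0.958900+0.953900+0.932900))/(1+3/50) = 9091/10000 ≈ 0.909100
step 6 [6y] zero: DF = P = 4483/5000 ≈ 0.896600
step 7 [7y] swap r/1=38/2177: DF=(1 − 38/2177·(0.993600+0.958900+0.953900+0.932900+0.909100+0.896600))/(1+38/2177) = 443/500 ≈ 0.886000
step 8 [8y] swap r/1=583/37072: DF=(1 − 583/37072·(0.993600+0.958900+0.953900+0.932900+0.909100+0.896600+0.886000))/(1+583/37072) = 4417/5000 ≈ 0.883400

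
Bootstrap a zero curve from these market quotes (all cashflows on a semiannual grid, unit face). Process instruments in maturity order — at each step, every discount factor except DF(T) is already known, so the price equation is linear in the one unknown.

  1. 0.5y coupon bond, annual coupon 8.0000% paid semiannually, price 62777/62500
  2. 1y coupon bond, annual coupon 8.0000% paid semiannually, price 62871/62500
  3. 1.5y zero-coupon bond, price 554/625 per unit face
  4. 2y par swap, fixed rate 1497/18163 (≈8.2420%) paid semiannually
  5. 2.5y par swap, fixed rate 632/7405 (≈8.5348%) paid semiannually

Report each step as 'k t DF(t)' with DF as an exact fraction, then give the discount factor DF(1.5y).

step 1 [0.5y] bond c/2=1/25: DF=(62777/62500 − 1/25·(0))/(1+1/25) = 4829/5000 ≈ 0.965800
step 2 [1y] bond c/2=1/25: DF=(62871/62500 − 1/25·(0.965800))/(1+1/25) = 9301/10000 ≈ 0.930100
step 3 [1.5y] zero: DF = P = 554/625 ≈ 0.886400
step 4 [2y] swap r/2=1497/36326: DF=(1 − 1497/36326·(0.965800+0.930100+0.886400))/(1+1497/36326) = 8503/10000 ≈ 0.850300
step 5 [2.5y] swap r/2=316/7405: DF=(1 − 316/7405·(0.965800+0.930100+0.886400+0.850300))/(1+316/7405) = 1013/1250 ≈ 0.810400

1 1/2 4829/5000
2 1 9301/10000
3 3/2 554/625
4 2 8503/10000
5 5/2 1013/1250
DF(1.5y) = 554/625 ≈ 0.886400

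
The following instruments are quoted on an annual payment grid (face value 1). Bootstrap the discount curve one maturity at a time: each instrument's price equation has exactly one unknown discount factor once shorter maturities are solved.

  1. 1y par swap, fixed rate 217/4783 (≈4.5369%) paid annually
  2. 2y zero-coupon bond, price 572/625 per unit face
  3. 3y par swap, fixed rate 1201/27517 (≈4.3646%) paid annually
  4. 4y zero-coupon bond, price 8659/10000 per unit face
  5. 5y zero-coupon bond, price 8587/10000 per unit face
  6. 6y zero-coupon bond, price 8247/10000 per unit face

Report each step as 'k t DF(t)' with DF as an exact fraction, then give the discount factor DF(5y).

step 1 [1y] swap r/1=217/4783: DF=(1 − 217/4783·(0))/(1+217/4783) = 4783/5000 ≈ 0.956600
step 2 [2y] zero: DF = P = 572/625 ≈ 0.915200
step 3 [3y] swap r/1=1201/27517: DF=(1 − 1201/27517·(0.956600+0.915200))/(1+1201/27517) = 8799/10000 ≈ 0.879900
step 4 [4y] zero: DF = P = 8659/10000 ≈ 0.865900
step 5 [5y] zero: DF = P = 8587/10000 ≈ 0.858700
step 6 [6y] zero: DF = P = 8247/10000 ≈ 0.824700

1 1 4783/5000
2 2 572/625
3 3 8799/10000
4 4 8659/10000
5 5 8587/10000
6 6 8247/10000
DF(5y) = 8587/10000 ≈ 0.858700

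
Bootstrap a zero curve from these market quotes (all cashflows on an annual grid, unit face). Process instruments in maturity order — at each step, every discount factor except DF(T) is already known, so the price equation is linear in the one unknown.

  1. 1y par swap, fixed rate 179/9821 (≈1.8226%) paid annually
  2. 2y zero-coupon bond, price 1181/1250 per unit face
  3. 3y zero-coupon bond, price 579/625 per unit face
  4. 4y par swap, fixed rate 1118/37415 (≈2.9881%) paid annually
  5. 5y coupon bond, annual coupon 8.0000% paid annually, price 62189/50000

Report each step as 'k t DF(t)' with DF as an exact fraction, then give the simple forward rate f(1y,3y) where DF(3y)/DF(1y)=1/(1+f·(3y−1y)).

1 1 9821/10000
2 2 1181/1250
3 3 579/625
4 4 4441/5000
5 5 1749/2000
f(1y,3y) = ((9821/10000)/(579/625) − 1)/(2) = 557/18528 ≈ 3.0063%

step 1 [1y] swap r/1=179/9821: DF=(1 − 179/9821·(0))/(1+179/9821) = 9821/10000 ≈ 0.982100
step 2 [2y] zero: DF = P = 1181/1250 ≈ 0.944800
step 3 [3y] zero: DF = P = 579/625 ≈ 0.926400
step 4 [4y] swap r/1=1118/37415: DF=(1 − 1118/37415·(0.982100+0.944800+0.926400))/(1+1118/37415) = 4441/5000 ≈ 0.888200
step 5 [5y] bond c/1=2/25: DF=(62189/50000 − 2/25·(0.982100+0.944800+0.926400+0.888200))/(1+2/25) = 1749/2000 ≈ 0.874500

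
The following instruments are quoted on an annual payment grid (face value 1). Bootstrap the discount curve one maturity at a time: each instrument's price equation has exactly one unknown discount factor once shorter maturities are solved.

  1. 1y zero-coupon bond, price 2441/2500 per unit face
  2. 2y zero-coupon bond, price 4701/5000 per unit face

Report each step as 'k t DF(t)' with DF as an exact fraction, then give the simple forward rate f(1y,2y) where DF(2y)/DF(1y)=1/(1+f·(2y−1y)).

1 1 2441/2500
2 2 4701/5000
f(1y,2y) = ((2441/2500)/(4701/5000) − 1)/(1) = 181/4701 ≈ 3.8502%

step 1 [1y] zero: DF = P = 2441/2500 ≈ 0.976400
step 2 [2y] zero: DF = P = 4701/5000 ≈ 0.940200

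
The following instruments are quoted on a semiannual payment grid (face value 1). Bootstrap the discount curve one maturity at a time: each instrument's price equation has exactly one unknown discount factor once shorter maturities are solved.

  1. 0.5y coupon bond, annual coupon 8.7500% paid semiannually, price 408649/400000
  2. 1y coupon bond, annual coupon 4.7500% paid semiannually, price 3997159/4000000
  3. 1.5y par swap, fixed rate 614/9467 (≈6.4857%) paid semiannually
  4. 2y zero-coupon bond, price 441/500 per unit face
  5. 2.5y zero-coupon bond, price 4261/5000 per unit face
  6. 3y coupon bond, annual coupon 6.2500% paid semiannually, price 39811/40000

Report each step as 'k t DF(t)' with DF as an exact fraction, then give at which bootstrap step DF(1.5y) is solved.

step 1 [0.5y] bond c/2=7/160: DF=(408649/400000 − 7/160·(0))/(1+7/160) = 2447/2500 ≈ 0.978800
step 2 [1y] bond c/2=19/800: DF=(3997159/4000000 − 19/800·(0.978800))/(1+19/800) = 4767/5000 ≈ 0.953400
step 3 [1.5y] swap r/2=307/9467: DF=(1 − 307/9467·(0.978800+0.953400))/(1+307/9467) = 9079/10000 ≈ 0.907900
step 4 [2y] zero: DF = P = 441/500 ≈ 0.882000
step 5 [2.5y] zero: DF = P = 4261/5000 ≈ 0.852200
step 6 [3y] bond c/2=1/32: DF=(39811/40000 − 1/32·(0.978800+0.953400+0.907900+0.882000+0.852200))/(1+1/32) = 1653/2000 ≈ 0.826500

1 1/2 2447/2500
2 1 4767/5000
3 3/2 9079/10000
4 2 441/500
5 5/2 4261/5000
6 3 1653/2000
DF(1.5y) is solved at step 3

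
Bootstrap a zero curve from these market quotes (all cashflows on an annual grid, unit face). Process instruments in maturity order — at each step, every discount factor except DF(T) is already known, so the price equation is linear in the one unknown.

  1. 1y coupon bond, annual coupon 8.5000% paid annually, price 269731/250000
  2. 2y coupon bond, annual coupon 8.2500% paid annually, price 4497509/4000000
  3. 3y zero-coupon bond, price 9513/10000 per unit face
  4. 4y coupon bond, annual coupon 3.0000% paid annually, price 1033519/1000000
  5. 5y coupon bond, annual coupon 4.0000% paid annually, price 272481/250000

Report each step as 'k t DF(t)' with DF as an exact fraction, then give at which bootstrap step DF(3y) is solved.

step 1 [1y] bond c/1=17/200: DF=(269731/250000 − 17/200·(0))/(1+17/200) = 1243/1250 ≈ 0.994400
step 2 [2y] bond c/1=33/400: DF=(4497509/4000000 − 33/400·(0.994400))/(1+33/400) = 9629/10000 ≈ 0.962900
step 3 [3y] zero: DF = P = 9513/10000 ≈ 0.951300
step 4 [4y] bond c/1=3/100: DF=(1033519/1000000 − 3/100·(0.994400+0.962900+0.951300))/(1+3/100) = 9187/10000 ≈ 0.918700
step 5 [5y] bond c/1=1/25: DF=(272481/250000 − 1/25·(0.994400+0.962900+0.951300+0.918700))/(1+1/25) = 563/625 ≈ 0.900800

1 1 1243/1250
2 2 9629/10000
3 3 9513/10000
4 4 9187/10000
5 5 563/625
DF(3y) is solved at step 3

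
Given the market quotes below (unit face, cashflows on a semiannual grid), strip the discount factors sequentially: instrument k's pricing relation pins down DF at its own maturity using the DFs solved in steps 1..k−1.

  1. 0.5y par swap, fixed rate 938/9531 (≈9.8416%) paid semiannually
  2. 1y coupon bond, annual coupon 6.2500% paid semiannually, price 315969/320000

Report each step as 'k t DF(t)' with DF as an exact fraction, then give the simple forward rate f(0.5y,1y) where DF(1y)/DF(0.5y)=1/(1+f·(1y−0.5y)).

step 1 [0.5y] swap r/2=469/9531: DF=(1 − 469/9531·(0))/(1+469/9531) = 9531/10000 ≈ 0.953100
step 2 [1y] bond c/2=1/32: DF=(315969/320000 − 1/32·(0.953100))/(1+1/32) = 4643/5000 ≈ 0.928600

1 1/2 9531/10000
2 1 4643/5000
f(0.5y,1y) = ((9531/10000)/(4643/5000) − 1)/(1/2) = 245/4643 ≈ 5.2768%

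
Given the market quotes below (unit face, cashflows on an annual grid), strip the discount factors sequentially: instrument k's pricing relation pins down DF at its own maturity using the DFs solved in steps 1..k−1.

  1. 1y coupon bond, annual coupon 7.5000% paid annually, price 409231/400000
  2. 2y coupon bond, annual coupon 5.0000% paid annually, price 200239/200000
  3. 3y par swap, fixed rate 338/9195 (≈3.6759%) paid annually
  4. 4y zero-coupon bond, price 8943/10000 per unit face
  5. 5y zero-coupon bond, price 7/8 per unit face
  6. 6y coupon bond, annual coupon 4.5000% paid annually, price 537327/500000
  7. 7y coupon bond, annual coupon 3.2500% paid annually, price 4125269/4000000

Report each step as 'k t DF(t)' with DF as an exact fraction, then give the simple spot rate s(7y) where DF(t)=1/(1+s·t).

step 1 [1y] bond c/1=3/40: DF=(409231/400000 − 3/40·(0))/(1+3/40) = 9517/10000 ≈ 0.951700
step 2 [2y] bond c/1=1/20: DF=(200239/200000 − 1/20·(0.951700))/(1+1/20) = 4541/5000 ≈ 0.908200
step 3 [3y] swap r/1=338/9195: DF=(1 − 338/9195·(0.951700+0.908200))/(1+338/9195) = 4493/5000 ≈ 0.898600
step 4 [4y] zero: DF = P = 8943/10000 ≈ 0.894300
step 5 [5y] zero: DF = P = 7/8 ≈ 0.875000
step 6 [6y] bond c/1=9/200: DF=(537327/500000 − 9/200·(0.951700+0.908200+0.898600+0.894300+0.875000))/(1+9/200) = 4167/5000 ≈ 0.833400
step 7 [7y] bond c/1=13/400: DF=(4125269/4000000 − 13/400·(0.951700+0.908200+0.898600+0.894300+0.875000+0.833400))/(1+13/400) = 8301/10000 ≈ 0.830100

1 1 9517/10000
2 2 4541/5000
3 3 4493/5000
4 4 8943/10000
5 5 7/8
6 6 4167/5000
7 7 8301/10000
s(7y) = (1/(8301/10000) − 1)/(7) = 1699/58107 ≈ 2.9239%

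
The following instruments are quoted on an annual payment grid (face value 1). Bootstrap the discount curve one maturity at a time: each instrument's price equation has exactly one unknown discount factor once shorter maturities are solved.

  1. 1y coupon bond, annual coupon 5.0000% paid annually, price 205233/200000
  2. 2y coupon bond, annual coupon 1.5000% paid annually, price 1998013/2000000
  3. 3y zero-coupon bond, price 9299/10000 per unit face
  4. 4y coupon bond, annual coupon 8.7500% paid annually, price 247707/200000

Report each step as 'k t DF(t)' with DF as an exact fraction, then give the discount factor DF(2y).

step 1 [1y] bond c/1=1/20: DF=(205233/200000 − 1/20·(0))/(1+1/20) = 9773/10000 ≈ 0.977300
step 2 [2y] bond c/1=3/200: DF=(1998013/2000000 − 3/200·(0.977300))/(1+3/200) = 4849/5000 ≈ 0.969800
step 3 [3y] zero: DF = P = 9299/10000 ≈ 0.929900
step 4 [4y] bond c/1=7/80: DF=(247707/200000 − 7/80·(0.977300+0.969800+0.929900))/(1+7/80) = 4537/5000 ≈ 0.907400

1 1 9773/10000
2 2 4849/5000
3 3 9299/10000
4 4 4537/5000
DF(2y) = 4849/5000 ≈ 0.969800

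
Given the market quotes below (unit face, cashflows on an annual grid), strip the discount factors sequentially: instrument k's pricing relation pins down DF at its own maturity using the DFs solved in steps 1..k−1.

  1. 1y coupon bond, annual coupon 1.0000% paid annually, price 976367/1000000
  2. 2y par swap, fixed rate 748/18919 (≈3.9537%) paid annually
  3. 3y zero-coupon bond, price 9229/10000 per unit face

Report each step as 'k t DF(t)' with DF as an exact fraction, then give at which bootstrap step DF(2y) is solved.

step 1 [1y] bond c/1=1/100: DF=(976367/1000000 − 1/100·(0))/(1+1/100) = 9667/10000 ≈ 0.966700
step 2 [2y] swap r/1=748/18919: DF=(1 − 748/18919·(0.966700))/(1+748/18919) = 2313/2500 ≈ 0.925200
step 3 [3y] zero: DF = P = 9229/10000 ≈ 0.922900

1 1 9667/10000
2 2 2313/2500
3 3 9229/10000
DF(2y) is solved at step 2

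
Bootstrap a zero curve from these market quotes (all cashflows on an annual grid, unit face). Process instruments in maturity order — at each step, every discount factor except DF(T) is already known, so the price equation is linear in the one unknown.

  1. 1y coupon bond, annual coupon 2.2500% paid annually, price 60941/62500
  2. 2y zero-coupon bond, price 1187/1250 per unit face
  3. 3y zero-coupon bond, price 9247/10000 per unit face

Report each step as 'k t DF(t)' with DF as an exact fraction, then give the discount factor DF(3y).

step 1 [1y] bond c/1=9/400: DF=(60941/62500 − 9/400·(0))/(1+9/400) = 596/625 ≈ 0.953600
step 2 [2y] zero: DF = P = 1187/1250 ≈ 0.949600
step 3 [3y] zero: DF = P = 9247/10000 ≈ 0.924700

1 1 596/625
2 2 1187/1250
3 3 9247/10000
DF(3y) = 9247/10000 ≈ 0.924700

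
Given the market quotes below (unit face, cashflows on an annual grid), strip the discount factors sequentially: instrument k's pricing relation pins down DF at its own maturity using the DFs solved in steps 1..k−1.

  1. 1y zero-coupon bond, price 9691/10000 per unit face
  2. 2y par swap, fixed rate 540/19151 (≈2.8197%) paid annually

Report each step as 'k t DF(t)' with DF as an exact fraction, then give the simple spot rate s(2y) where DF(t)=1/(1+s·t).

1 1 9691/10000
2 2 473/500
s(2y) = (1/(473/500) − 1)/(2) = 27/946 ≈ 2.8541%

step 1 [1y] zero: DF = P = 9691/10000 ≈ 0.969100
step 2 [2y] swap r/1=540/19151: DF=(1 − 540/19151·(0.969100))/(1+540/19151) = 473/500 ≈ 0.946000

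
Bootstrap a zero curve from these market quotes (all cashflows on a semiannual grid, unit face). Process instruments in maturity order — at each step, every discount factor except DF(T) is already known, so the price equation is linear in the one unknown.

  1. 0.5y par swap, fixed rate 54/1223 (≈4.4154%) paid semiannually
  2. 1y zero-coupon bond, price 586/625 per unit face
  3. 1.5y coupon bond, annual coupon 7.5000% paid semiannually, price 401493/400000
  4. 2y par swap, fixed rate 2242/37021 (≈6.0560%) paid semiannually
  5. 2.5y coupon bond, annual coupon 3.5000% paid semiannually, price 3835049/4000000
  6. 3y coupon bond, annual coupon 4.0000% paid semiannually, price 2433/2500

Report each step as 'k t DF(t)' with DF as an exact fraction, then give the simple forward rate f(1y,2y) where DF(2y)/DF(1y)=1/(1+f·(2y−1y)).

step 1 [0.5y] swap r/2=27/1223: DF=(1 − 27/1223·(0))/(1+27/1223) = 1223/1250 ≈ 0.978400
step 2 [1y] zero: DF = P = 586/625 ≈ 0.937600
step 3 [1.5y] bond c/2=3/80: DF=(401493/400000 − 3/80·(0.978400+0.937600))/(1+3/80) = 4491/5000 ≈ 0.898200
step 4 [2y] swap r/2=1121/37021: DF=(1 − 1121/37021·(0.978400+0.937600+0.898200))/(1+1121/37021) = 8879/10000 ≈ 0.887900
step 5 [2.5y] bond c/2=7/400: DF=(3835049/4000000 − 7/400·(0.978400+0.937600+0.898200+0.887900))/(1+7/400) = 4393/5000 ≈ 0.878600
step 6 [3y] bond c/2=1/50: DF=(2433/2500 − 1/50·(0.978400+0.937600+0.898200+0.887900+0.878600))/(1+1/50) = 8643/10000 ≈ 0.864300

1 1/2 1223/1250
2 1 586/625
3 3/2 4491/5000
4 2 8879/10000
5 5/2 4393/5000
6 3 8643/10000
f(1y,2y) = ((586/625)/(8879/10000) − 1)/(1) = 497/8879 ≈ 5.5975%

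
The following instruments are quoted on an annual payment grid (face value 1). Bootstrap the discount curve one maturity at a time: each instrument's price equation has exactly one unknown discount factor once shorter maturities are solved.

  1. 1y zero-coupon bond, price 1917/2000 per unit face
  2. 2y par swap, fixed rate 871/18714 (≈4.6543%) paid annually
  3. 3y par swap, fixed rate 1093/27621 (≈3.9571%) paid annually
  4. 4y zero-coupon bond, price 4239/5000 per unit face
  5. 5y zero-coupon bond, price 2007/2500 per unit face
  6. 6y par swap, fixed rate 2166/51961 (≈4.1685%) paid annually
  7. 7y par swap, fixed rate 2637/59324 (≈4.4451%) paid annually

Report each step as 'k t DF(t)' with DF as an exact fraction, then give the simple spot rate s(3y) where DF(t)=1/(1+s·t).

step 1 [1y] zero: DF = P = 1917/2000 ≈ 0.958500
step 2 [2y] swap r/1=871/18714: DF=(1 − 871/18714·(0.958500))/(1+871/18714) = 9129/10000 ≈ 0.912900
step 3 [3y] swap r/1=1093/27621: DF=(1 − 1093/27621·(0.958500+0.912900))/(1+1093/27621) = 8907/10000 ≈ 0.890700
step 4 [4y] zero: DF = P = 4239/5000 ≈ 0.847800
step 5 [5y] zero: DF = P = 2007/2500 ≈ 0.802800
step 6 [6y] swap r/1=2166/51961: DF=(1 − 2166/51961·(0.958500+0.912900+0.890700+0.847800+0.802800))/(1+2166/51961) = 3917/5000 ≈ 0.783400
step 7 [7y] swap r/1=2637/59324: DF=(1 − 2637/59324·(0.958500+0.912900+0.890700+0.847800+0.802800+0.783400))/(1+2637/59324) = 7363/10000 ≈ 0.736300

1 1 1917/2000
2 2 9129/10000
3 3 8907/10000
4 4 4239/5000
5 5 2007/2500
6 6 3917/5000
7 7 7363/10000
s(3y) = (1/(8907/10000) − 1)/(3) = 1093/26721 ≈ 4.0904%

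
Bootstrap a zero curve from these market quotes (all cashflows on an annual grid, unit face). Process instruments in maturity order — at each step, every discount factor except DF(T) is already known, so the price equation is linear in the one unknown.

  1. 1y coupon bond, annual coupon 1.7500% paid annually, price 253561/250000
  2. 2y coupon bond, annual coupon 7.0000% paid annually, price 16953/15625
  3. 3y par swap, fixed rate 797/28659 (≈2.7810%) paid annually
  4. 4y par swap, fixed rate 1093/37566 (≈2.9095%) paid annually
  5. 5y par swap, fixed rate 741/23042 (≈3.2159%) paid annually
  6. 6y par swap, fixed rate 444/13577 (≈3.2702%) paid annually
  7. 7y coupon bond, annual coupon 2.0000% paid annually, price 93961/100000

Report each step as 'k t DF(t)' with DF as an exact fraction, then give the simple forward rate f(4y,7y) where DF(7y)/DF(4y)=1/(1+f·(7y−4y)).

1 1 623/625
2 2 593/625
3 3 9203/10000
4 4 8907/10000
5 5 4259/5000
6 6 514/625
7 7 8147/10000
f(4y,7y) = ((8907/10000)/(8147/10000) − 1)/(3) = 760/24441 ≈ 3.1095%

step 1 [1y] bond c/1=7/400: DF=(253561/250000 − 7/400·(0))/(1+7/400) = 623/625 ≈ 0.996800
step 2 [2y] bond c/1=7/100: DF=(16953/15625 − 7/100·(0.996800))/(1+7/100) = 593/625 ≈ 0.948800
step 3 [3y] swap r/1=797/28659: DF=(1 − 797/28659·(0.996800+0.948800))/(1+797/28659) = 9203/10000 ≈ 0.920300
step 4 [4y] swap r/1=1093/37566: DF=(1 − 1093/37566·(0.996800+0.948800+0.920300))/(1+1093/37566) = 8907/10000 ≈ 0.890700
step 5 [5y] swap r/1=741/23042: DF=(1 − 741/23042·(0.996800+0.948800+0.920300+0.890700))/(1+741/23042) = 4259/5000 ≈ 0.851800
step 6 [6y] swap r/1=444/13577: DF=(1 − 444/13577·(0.996800+0.948800+0.920300+0.890700+0.851800))/(1+444/13577) = 514/625 ≈ 0.822400
step 7 [7y] bond c/1=1/50: DF=(93961/100000 − 1/50·(0.996800+0.948800+0.920300+0.890700+0.851800+0.822400))/(1+1/50) = 8147/10000 ≈ 0.814700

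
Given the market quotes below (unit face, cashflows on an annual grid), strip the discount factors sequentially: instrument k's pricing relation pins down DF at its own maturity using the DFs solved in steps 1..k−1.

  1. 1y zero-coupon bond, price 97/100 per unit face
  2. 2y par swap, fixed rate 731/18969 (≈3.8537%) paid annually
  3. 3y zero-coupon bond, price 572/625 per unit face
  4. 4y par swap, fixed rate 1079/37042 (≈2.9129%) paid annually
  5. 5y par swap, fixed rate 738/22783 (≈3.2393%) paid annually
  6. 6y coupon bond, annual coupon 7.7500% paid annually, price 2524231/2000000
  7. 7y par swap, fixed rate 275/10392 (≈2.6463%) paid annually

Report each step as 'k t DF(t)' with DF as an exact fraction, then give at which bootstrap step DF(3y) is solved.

step 1 [1y] zero: DF = P = 97/100 ≈ 0.970000
step 2 [2y] swap r/1=731/18969: DF=(1 − 731/18969·(0.970000))/(1+731/18969) = 9269/10000 ≈ 0.926900
step 3 [3y] zero: DF = P = 572/625 ≈ 0.915200
step 4 [4y] swap r/1=1079/37042: DF=(1 − 1079/37042·(0.970000+0.926900+0.915200))/(1+1079/37042) = 8921/10000 ≈ 0.892100
step 5 [5y] swap r/1=738/22783: DF=(1 − 738/22783·(0.970000+0.926900+0.915200+0.892100))/(1+738/22783) = 2131/2500 ≈ 0.852400
step 6 [6y] bond c/1=31/400: DF=(2524231/2000000 − 31/400·(0.970000+0.926900+0.915200+0.892100+0.852400))/(1+31/400) = 2109/2500 ≈ 0.843600
step 7 [7y] swap r/1=275/10392: DF=(1 − 275/10392·(0.970000+0.926900+0.915200+0.892100+0.852400+0.843600))/(1+275/10392) = 167/200 ≈ 0.835000

1 1 97/100
2 2 9269/10000
3 3 572/625
4 4 8921/10000
5 5 2131/2500
6 6 2109/2500
7 7 167/200
DF(3y) is solved at step 3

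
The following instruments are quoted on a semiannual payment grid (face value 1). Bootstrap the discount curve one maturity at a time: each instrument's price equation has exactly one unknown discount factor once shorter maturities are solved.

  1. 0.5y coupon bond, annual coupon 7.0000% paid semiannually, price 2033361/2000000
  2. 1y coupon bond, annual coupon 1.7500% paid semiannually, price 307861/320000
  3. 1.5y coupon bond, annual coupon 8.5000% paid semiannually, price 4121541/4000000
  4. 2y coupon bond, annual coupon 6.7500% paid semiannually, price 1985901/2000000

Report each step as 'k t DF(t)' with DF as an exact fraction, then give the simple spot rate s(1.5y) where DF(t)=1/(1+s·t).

1 1/2 9823/10000
2 1 2363/2500
3 3/2 4549/5000
4 2 8679/10000
s(1.5y) = (1/(4549/5000) − 1)/(3/2) = 902/13647 ≈ 6.6095%

step 1 [0.5y] bond c/2=7/200: DF=(2033361/2000000 − 7/200·(0))/(1+7/200) = 9823/10000 ≈ 0.982300
step 2 [1y] bond c/2=7/800: DF=(307861/320000 − 7/800·(0.982300))/(1+7/800) = 2363/2500 ≈ 0.945200
step 3 [1.5y] bond c/2=17/400: DF=(4121541/4000000 − 17/400·(0.982300+0.945200))/(1+17/400) = 4549/5000 ≈ 0.909800
step 4 [2y] bond c/2=27/800: DF=(1985901/2000000 − 27/800·(0.982300+0.945200+0.909800))/(1+27/800) = 8679/10000 ≈ 0.867900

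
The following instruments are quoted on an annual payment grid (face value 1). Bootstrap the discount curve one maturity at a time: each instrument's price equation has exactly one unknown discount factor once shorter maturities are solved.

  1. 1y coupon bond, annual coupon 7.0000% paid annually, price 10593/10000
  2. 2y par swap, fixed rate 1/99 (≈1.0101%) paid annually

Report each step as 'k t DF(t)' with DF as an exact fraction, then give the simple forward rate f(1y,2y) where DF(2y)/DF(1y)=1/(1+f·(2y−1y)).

step 1 [1y] bond c/1=7/100: DF=(10593/10000 − 7/100·(0))/(1+7/100) = 99/100 ≈ 0.990000
step 2 [2y] swap r/1=1/99: DF=(1 − 1/99·(0.990000))/(1+1/99) = 9801/10000 ≈ 0.980100

1 1 99/100
2 2 9801/10000
f(1y,2y) = ((99/100)/(9801/10000) − 1)/(1) = 1/99 ≈ 1.0101%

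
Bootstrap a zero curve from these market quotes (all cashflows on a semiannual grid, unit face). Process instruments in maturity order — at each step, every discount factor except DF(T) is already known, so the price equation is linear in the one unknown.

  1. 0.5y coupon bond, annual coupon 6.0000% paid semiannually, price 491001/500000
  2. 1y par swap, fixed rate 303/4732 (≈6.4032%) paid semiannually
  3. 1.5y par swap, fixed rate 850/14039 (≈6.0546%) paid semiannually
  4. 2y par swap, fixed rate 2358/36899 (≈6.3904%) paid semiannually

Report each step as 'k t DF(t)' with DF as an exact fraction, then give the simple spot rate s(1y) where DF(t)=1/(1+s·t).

1 1/2 4767/5000
2 1 4697/5000
3 3/2 183/200
4 2 8821/10000
s(1y) = (1/(4697/5000) − 1)/(1) = 303/4697 ≈ 6.4509%

step 1 [0.5y] bond c/2=3/100: DF=(491001/500000 − 3/100·(0))/(1+3/100) = 4767/5000 ≈ 0.953400
step 2 [1y] swap r/2=303/9464: DF=(1 − 303/9464·(0.953400))/(1+303/9464) = 4697/5000 ≈ 0.939400
step 3 [1.5y] swap r/2=425/14039: DF=(1 − 425/14039·(0.953400+0.939400))/(1+425/14039) = 183/200 ≈ 0.915000
step 4 [2y] swap r/2=1179/36899: DF=(1 − 1179/36899·(0.953400+0.939400+0.915000))/(1+1179/36899) = 8821/10000 ≈ 0.882100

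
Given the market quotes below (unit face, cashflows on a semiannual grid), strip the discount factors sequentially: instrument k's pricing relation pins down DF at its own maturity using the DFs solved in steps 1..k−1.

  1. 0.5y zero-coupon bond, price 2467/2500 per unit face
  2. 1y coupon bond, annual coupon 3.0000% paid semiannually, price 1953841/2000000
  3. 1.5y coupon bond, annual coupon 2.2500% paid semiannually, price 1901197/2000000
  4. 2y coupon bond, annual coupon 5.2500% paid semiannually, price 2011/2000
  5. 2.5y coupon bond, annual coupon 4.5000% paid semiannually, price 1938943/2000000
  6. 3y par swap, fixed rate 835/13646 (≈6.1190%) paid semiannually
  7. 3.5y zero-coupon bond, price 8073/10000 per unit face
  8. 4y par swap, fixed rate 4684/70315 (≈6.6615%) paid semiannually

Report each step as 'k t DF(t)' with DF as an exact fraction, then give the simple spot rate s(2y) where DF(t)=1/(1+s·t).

1 1/2 2467/2500
2 1 9479/10000
3 3/2 1837/2000
4 2 2267/2500
5 5/2 4327/5000
6 3 833/1000
7 7/2 8073/10000
8 4 3829/5000
s(2y) = (1/(2267/2500) − 1)/(2) = 233/4534 ≈ 5.1390%

step 1 [0.5y] zero: DF = P = 2467/2500 ≈ 0.986800
step 2 [1y] bond c/2=3/200: DF=(1953841/2000000 − 3/200·(0.986800))/(1+3/200) = 9479/10000 ≈ 0.947900
step 3 [1.5y] bond c/2=9/800: DF=(1901197/2000000 − 9/800·(0.986800+0.947900))/(1+9/800) = 1837/2000 ≈ 0.918500
step 4 [2y] bond c/2=21/800: DF=(2011/2000 − 21/800·(0.986800+0.947900+0.918500))/(1+21/800) = 2267/2500 ≈ 0.906800
step 5 [2.5y] bond c/2=9/400: DF=(1938943/2000000 − 9/400·(0.986800+0.947900+0.918500+0.906800))/(1+9/400) = 4327/5000 ≈ 0.865400
step 6 [3y] swap r/2=835/27292: DF=(1 − 835/27292·(0.986800+0.947900+0.918500+0.906800+0.865400))/(1+835/27292) = 833/1000 ≈ 0.833000
step 7 [3.5y] zero: DF = P = 8073/10000 ≈ 0.807300
step 8 [4y] swap r/2=2342/70315: DF=(1 − 2342/70315·(0.986800+0.947900+0.918500+0.906800+0.865400+0.833000+0.807300))/(1+2342/70315) = 3829/5000 ≈ 0.765800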